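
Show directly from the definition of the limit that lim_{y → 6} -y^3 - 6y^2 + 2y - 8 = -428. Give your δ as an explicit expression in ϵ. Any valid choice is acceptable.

δ = min(2, ϵ/230)

Suppose ϵ > 0. We want δ > 0 such that 0 < |y − 6| < δ implies |(-y^3 - 6y^2 + 2y - 8) + 428| < ϵ.
(-y^3 - 6y^2 + 2y - 8) + 428 = -y^3 - 6y^2 + 2y + 420 = (y − 6)(-y^2 - 12y - 70).
So |(-y^3 - 6y^2 + 2y - 8) + 428| = |y − 6|·|-y^2 - 12y - 70|.
Assume first that |y − 6| < 2, so |y| < 8. Then |-y^2 - 12y - 70| ≤ 8^2 + 12·8 + 70 = 230.
Hence |(-y^3 - 6y^2 + 2y - 8) + 428| ≤ 230|y − 6| < ϵ provided |y − 6| < ϵ/230.
Take δ = min(2, ϵ/230). Then 0 < |y − 6| < δ gives both |y − 6| < 2 and |y − 6| < ϵ/230, so |(-y^3 - 6y^2 + 2y - 8) + 428| < ϵ.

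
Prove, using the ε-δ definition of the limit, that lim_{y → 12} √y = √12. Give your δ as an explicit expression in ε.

δ = min(12, √12·ε)

Let ε > 0 be given. We want δ > 0 such that 0 < |y − 12| < δ implies |√y − √12| < ε.
Multiplying by the conjugate, |√y − √12| = |y − 12|/(√y + √12).
Restrict δ ≤ 12 so that |y − 12| < 12 forces y > 0, and then √y + √12 > √12.
Hence |√y − √12| < |y − 12|/√12, which is < ε once |y − 12| < √12·ε.
Take δ = min(12, √12·ε). If 0 < |y − 12| < δ then y > 0 and |√y − √12| < |y − 12|/√12 < ε.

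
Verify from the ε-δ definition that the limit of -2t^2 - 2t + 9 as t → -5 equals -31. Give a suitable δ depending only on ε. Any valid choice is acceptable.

Let ε > 0. We want δ > 0 such that 0 < |t + 5| < δ implies |(-2t^2 - 2t + 9) + 31| < ε.
(-2t^2 - 2t + 9) + 31 = -2t^2 - 2t + 40 = (t + 5)(-2t + 8).
So |(-2t^2 - 2t + 9) + 31| = |t + 5|·|-2t + 8|.
Require δ ≤ 2. Then |t + 5| < 2 gives |t| < 7, and by the triangle inequality |-2t + 8| ≤ 2·7 + 8 = 22.
Hence |(-2t^2 - 2t + 9) + 31| ≤ 22|t + 5| < ε provided |t + 5| < ε/22.
Take δ = min(2, ε/22). Then 0 < |t + 5| < δ gives both |t + 5| < 2 and |t + 5| < ε/22, so |(-2t^2 - 2t + 9) + 31| < ε.

δ = min(2, ε/22)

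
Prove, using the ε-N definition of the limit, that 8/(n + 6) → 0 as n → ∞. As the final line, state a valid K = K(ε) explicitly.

Fix ε > 0. For n ≥ 1, |8/(n + 6) − 0| = 8/(n + 6) ≤ 8/n.
We need 8/n < ε, i.e. n > 8/ε.
Take K = 8/ε. If n > K then |8/(n + 6)| ≤ 8/n < ε.

K = 8/ε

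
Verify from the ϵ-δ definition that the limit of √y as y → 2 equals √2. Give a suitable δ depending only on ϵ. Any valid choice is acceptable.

Let ϵ > 0. We want δ > 0 such that 0 < |y − 2| < δ implies |√y − √2| < ϵ.
Multiplying by the conjugate, |√y − √2| = |y − 2|/(√y + √2).
Restrict δ ≤ 2 so that |y − 2| < 2 forces y > 0, and then √y + √2 > √2.
Hence |√y − √2| < |y − 2|/√2, which is < ϵ once |y − 2| < √2·ϵ.
Take δ = min(2, √2·ϵ). If 0 < |y − 2| < δ then y > 0 and |√y − √2| < |y − 2|/√2 < ϵ.

δ = min(2, √2·ϵ)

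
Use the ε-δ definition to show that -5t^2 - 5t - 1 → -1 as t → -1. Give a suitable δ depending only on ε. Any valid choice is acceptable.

δ = min(1, ε/10)

Let ε > 0. We want δ > 0 such that 0 < |t + 1| < δ implies |(-5t^2 - 5t - 1) + 1| < ε.
(-5t^2 - 5t - 1) + 1 = -5t^2 - 5t = (t + 1)(-5t).
So |(-5t^2 - 5t - 1) + 1| = |t + 1|·|-5t|.
Assume first that |t + 1| < 1, so |t| < 2. Then |-5t| ≤ 5·2 = 10.
Hence |(-5t^2 - 5t - 1) + 1| ≤ 10|t + 1| < ε provided |t + 1| < ε/10.
Take δ = min(1, ε/10). Then 0 < |t + 1| < δ gives both |t + 1| < 1 and |t + 1| < ε/10, so |(-5t^2 - 5t - 1) + 1| < ε.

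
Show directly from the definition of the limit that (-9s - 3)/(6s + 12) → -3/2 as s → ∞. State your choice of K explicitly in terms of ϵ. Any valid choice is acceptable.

Suppose ϵ > 0. We seek K > 0 such that s > K implies |(-9s - 3)/(6s + 12) + 3/2| < ϵ.
(-9s - 3)/(6s + 12) + 3/2 = (6(-9s - 3) − (-9)(6s + 12)) / (6(6s + 12)) = 90/(6(6s + 12)).
For s > 0 we have 6s + 12 > 6s, so |(-9s - 3)/(6s + 12) + 3/2| = 90/(6(6s + 12)) < 90/(6·6s) = (5/2)/s.
Thus |(-9s - 3)/(6s + 12) + 3/2| < ϵ whenever s > (5/2)/ϵ.
Take K = (5/2)/ϵ. If s > K then |(-9s - 3)/(6s + 12) + 3/2| < (5/2)/s < ϵ.

K = (5/2)/ϵ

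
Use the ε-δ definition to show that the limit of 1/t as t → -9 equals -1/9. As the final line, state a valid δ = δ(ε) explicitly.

δ = min(9/2, (81/2)ε)

Fix ε > 0. We seek δ > 0 such that 0 < |t + 9| < δ implies |1/t + 1/9| < ε.
|1/t + 1/9| = |-9 − t|/(9·|t|) = |t + 9|/(9|t|).
Restrict δ ≤ 9/2. Then |t + 9| < 9/2 gives |t| > 9/2, so 9|t| > 81/2.
Then |1/t + 1/9| < |t + 9|/(81/2), which is < ε when |t + 9| < (81/2)ε.
Take δ = min(9/2, (81/2)ε). Then 0 < |t + 9| < δ gives both |t + 9| < 9/2 and |t + 9| < (81/2)ε, so |1/t + 1/9| < ε.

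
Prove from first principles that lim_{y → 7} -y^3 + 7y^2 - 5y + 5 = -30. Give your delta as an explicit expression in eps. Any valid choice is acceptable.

Fix eps > 0. We want delta > 0 such that 0 < |y − 7| < delta implies |(-y^3 + 7y^2 - 5y + 5) + 30| < eps.
(-y^3 + 7y^2 - 5y + 5) + 30 = -y^3 + 7y^2 - 5y + 35 = (y − 7)(-y^2 - 5).
So |(-y^3 + 7y^2 - 5y + 5) + 30| = |y − 7|·|-y^2 - 5|.
Assume first that |y − 7| < 1, so |y| < 8. Then |-y^2 - 5| ≤ 8^2 + 5 = 69.
Hence |(-y^3 + 7y^2 - 5y + 5) + 30| ≤ 69|y − 7| < eps provided |y − 7| < eps/69.
Choosing delta = min(1, eps/69) ensures both conditions, hence |(-y^3 + 7y^2 - 5y + 5) + 30| < eps.

delta = min(1, eps/69)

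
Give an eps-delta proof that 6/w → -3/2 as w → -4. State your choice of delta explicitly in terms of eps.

Let eps > 0. We seek delta > 0 such that 0 < |w + 4| < delta implies |6/w + 3/2| < eps.
|6/w + 3/2| = 6·|-4 − w|/(4·|w|) = 6|w + 4|/(4|w|).
Require delta ≤ 2 so that |w| > 4 − 2 = 2, hence 4|w| > 8.
Then |6/w + 3/2| < 6|w + 4|/8, which is < eps when |w + 4| < (4/3)eps.
Take delta = min(2, (4/3)eps). Then 0 < |w + 4| < delta gives both |w + 4| < 2 and |w + 4| < (4/3)eps, so |6/w + 3/2| < eps.

delta = min(2, (4/3)eps)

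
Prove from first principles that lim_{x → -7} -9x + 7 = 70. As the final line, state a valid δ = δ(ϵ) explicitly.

Let ϵ > 0 be given. We need δ > 0 so that 0 < |x + 7| < δ implies |(-9x + 7) − 70| < ϵ.
Since (-9x + 7) − 70 = -9(x + 7), we have |(-9x + 7) − 70| = 9|x + 7|.
So 9|x + 7| < ϵ exactly when |x + 7| < ϵ/9.
Take δ = ϵ/9. If 0 < |x + 7| < δ then |(-9x + 7) − 70| = 9|x + 7| < 9·(ϵ/9) = ϵ.

δ = ϵ/9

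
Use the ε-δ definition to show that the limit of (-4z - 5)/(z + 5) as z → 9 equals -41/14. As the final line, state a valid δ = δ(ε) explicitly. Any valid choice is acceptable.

δ = min(7, (98/15)ε)

Let ε > 0. We want δ > 0 with 0 < |z − 9| < δ ⇒ |(-4z - 5)/(z + 5) + 41/14| < ε.
Combining over a common denominator, (-4z - 5)/(z + 5) + 41/14 = [(-4z - 5)·14 − (-41)·(z + 5)] / [14·(z + 5)] = -15(z − 9) / (14(z + 5)).
So |(-4z - 5)/(z + 5) + 41/14| = 15|z − 9| / (14·|z + 5|).
Restrict δ ≤ 7. Then |z − 9| < 7 gives |z + 5| = |(z − 9) + 14| ≥ 14 − 7 = 7.
Hence |(-4z - 5)/(z + 5) + 41/14| < 15|z − 9|/(14·7) = (15/98)|z − 9|, which is < ε once |z − 9| < (98/15)ε.
Take δ = min(7, (98/15)ε). Then 0 < |z − 9| < δ forces both bounds, so |(-4z - 5)/(z + 5) + 41/14| < ε.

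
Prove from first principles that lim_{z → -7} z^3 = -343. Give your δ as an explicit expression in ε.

Fix ε > 0. We seek δ > 0 with 0 < |z + 7| < δ ⇒ |z^3 + 343| < ε.
Factor: z^3 + 343 = (z + 7)(z^2 - 7z + 49), so |z^3 + 343| = |z + 7|·|z^2 - 7z + 49|.
Impose δ ≤ 1 so that |z| < 8; then |z^2 - 7z + 49| ≤ 169.
Hence |z^3 + 343| ≤ 169|z + 7|, which is < ε once |z + 7| < ε/169.
Take δ = min(1, ε/169). If 0 < |z + 7| < δ then both bounds hold and |z^3 + 343| ≤ 169|z + 7| < 169·(ε/169) = ε.

δ = min(1, ε/169)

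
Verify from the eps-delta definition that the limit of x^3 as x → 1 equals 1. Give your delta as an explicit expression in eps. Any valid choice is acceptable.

Suppose eps > 0. We seek delta > 0 with 0 < |x − 1| < delta ⇒ |x^3 − 1| < eps.
Factor: x^3 − 1 = (x − 1)(x^2 + x + 1), so |x^3 − 1| = |x − 1|·|x^2 + x + 1|.
Impose delta ≤ 2 so that |x| < 3; then |x^2 + x + 1| ≤ 13.
Hence |x^3 − 1| ≤ 13|x − 1|, which is < eps once |x − 1| < eps/13.
Take delta = min(2, eps/13). If 0 < |x − 1| < delta then both bounds hold and |x^3 − 1| ≤ 13|x − 1| < 13·(eps/13) = eps.

delta = min(2, eps/13)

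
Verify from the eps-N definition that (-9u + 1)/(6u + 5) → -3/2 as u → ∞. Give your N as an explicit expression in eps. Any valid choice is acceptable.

Let eps > 0 be given. We seek N > 0 such that u > N implies |(-9u + 1)/(6u + 5) + 3/2| < eps.
(-9u + 1)/(6u + 5) + 3/2 = (6(-9u + 1) − (-9)(6u + 5)) / (6(6u + 5)) = 51/(6(6u + 5)).
For u > 0 we have 6u + 5 > 6u, so |(-9u + 1)/(6u + 5) + 3/2| = 51/(6(6u + 5)) < 51/(6·6u) = (17/12)/u.
Thus |(-9u + 1)/(6u + 5) + 3/2| < eps whenever u > (17/12)/eps.
Take N = (17/12)/eps. If u > N then |(-9u + 1)/(6u + 5) + 3/2| < (17/12)/u < eps.

N = (17/12)/eps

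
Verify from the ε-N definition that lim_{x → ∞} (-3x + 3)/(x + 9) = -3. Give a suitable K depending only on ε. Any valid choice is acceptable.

K = 30/ε

Let ε > 0 be given. We seek K > 0 such that x > K implies |(-3x + 3)/(x + 9) + 3| < ε.
(-3x + 3)/(x + 9) + 3 = ((-3x + 3) − (-3)(x + 9)) / ((x + 9)) = 30/((x + 9)).
For x > 0 we have x + 9 > x, so |(-3x + 3)/(x + 9) + 3| = 30/((x + 9)) < 30/(x) = 30/x.
Thus |(-3x + 3)/(x + 9) + 3| < ε whenever x > 30/ε.
Take K = 30/ε. If x > K then |(-3x + 3)/(x + 9) + 3| < 30/x < ε.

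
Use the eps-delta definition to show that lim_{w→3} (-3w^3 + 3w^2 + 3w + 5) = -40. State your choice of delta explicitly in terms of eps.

Suppose eps > 0. We want delta > 0 such that 0 < |w − 3| < delta implies |(-3w^3 + 3w^2 + 3w + 5) + 40| < eps.
(-3w^3 + 3w^2 + 3w + 5) + 40 = -3w^3 + 3w^2 + 3w + 45 = (w − 3)(-3w^2 - 6w - 15).
So |(-3w^3 + 3w^2 + 3w + 5) + 40| = |w − 3|·|-3w^2 - 6w - 15|.
Assume first that |w − 3| < 1, so |w| < 4. Then |-3w^2 - 6w - 15| ≤ 3·4^2 + 6·4 + 15 = 87.
Hence |(-3w^3 + 3w^2 + 3w + 5) + 40| ≤ 87|w − 3| < eps provided |w − 3| < eps/87.
Take delta = min(1, eps/87). Then 0 < |w − 3| < delta gives both |w − 3| < 1 and |w − 3| < eps/87, so |(-3w^3 + 3w^2 + 3w + 5) + 40| < eps.

delta = min(1, eps/87)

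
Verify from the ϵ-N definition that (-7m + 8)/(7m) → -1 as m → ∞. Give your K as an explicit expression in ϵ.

Let ϵ > 0 be given. For m ≥ 1, |(-7m + 8)/(7m) + 1| = |56|/(7(7m)) = 56/(7(7m)).
Since 7m ≥ 7m for m ≥ 1, this is ≤ 56/(7·7m) = (8/7)/m.
So |(-7m + 8)/(7m) + 1| < ϵ whenever m > (8/7)/ϵ.
Take K = (8/7)/ϵ. If m > K then |(-7m + 8)/(7m) + 1| ≤ (8/7)/m < ϵ.

K = (8/7)/ϵ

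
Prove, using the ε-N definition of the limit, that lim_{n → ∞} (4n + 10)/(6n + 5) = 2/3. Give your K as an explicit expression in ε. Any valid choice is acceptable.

K = (10/9)/ε

Suppose ε > 0. For n ≥ 1, |(4n + 10)/(6n + 5) − (2/3)| = |40|/(6(6n + 5)) = 40/(6(6n + 5)).
Since 6n + 5 ≥ 6n for n ≥ 1, this is ≤ 40/(6·6n) = (10/9)/n.
So |(4n + 10)/(6n + 5) − (2/3)| < ε whenever n > (10/9)/ε.
Take K = (10/9)/ε. If n > K then |(4n + 10)/(6n + 5) − (2/3)| ≤ (10/9)/n < ε.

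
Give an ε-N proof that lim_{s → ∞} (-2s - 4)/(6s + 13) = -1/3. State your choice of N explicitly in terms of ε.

Fix ε > 0. We seek N > 0 such that s > N implies |(-2s - 4)/(6s + 13) + 1/3| < ε.
(-2s - 4)/(6s + 13) + 1/3 = (6(-2s - 4) − (-2)(6s + 13)) / (6(6s + 13)) = 2/(6(6s + 13)).
For s > 0 we have 6s + 13 > 6s, so |(-2s - 4)/(6s + 13) + 1/3| = 2/(6(6s + 13)) < 2/(6·6s) = (1/18)/s.
Thus |(-2s - 4)/(6s + 13) + 1/3| < ε whenever s > (1/18)/ε.
Take N = (1/18)/ε. If s > N then |(-2s - 4)/(6s + 13) + 1/3| < (1/18)/s < ε.

N = (1/18)/ε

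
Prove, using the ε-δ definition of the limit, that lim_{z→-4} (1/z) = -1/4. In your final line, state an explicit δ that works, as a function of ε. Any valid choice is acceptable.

δ = min(2, 8ε)

Let ε > 0 be given. We seek δ > 0 such that 0 < |z + 4| < δ implies |1/z + 1/4| < ε.
|1/z + 1/4| = |-4 − z|/(4·|z|) = |z + 4|/(4|z|).
Restrict δ ≤ 2. Then |z + 4| < 2 gives |z| > 2, so 4|z| > 8.
Then |1/z + 1/4| < |z + 4|/8, which is < ε when |z + 4| < 8ε.
Take δ = min(2, 8ε). Then 0 < |z + 4| < δ gives both |z + 4| < 2 and |z + 4| < 8ε, so |1/z + 1/4| < ε.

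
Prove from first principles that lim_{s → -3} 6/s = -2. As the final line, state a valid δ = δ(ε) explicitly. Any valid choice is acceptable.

δ = min(3/2, (3/4)ε)

Let ε > 0 be given. We seek δ > 0 such that 0 < |s + 3| < δ implies |6/s + 2| < ε.
|6/s + 2| = 6·|-3 − s|/(3·|s|) = 6|s + 3|/(3|s|).
Require δ ≤ 3/2 so that |s| > 3 − 3/2 = 3/2, hence 3|s| > 9/2.
Then |6/s + 2| < 6|s + 3|/(9/2), which is < ε when |s + 3| < (3/4)ε.
Take δ = min(3/2, (3/4)ε). Then 0 < |s + 3| < δ gives both |s + 3| < 3/2 and |s + 3| < (3/4)ε, so |6/s + 2| < ε.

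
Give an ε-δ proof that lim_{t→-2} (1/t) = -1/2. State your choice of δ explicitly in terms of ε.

Let ε > 0. We seek δ > 0 such that 0 < |t + 2| < δ implies |1/t + 1/2| < ε.
|1/t + 1/2| = |-2 − t|/(2·|t|) = |t + 2|/(2|t|).
Restrict δ ≤ 1. Then |t + 2| < 1 gives |t| > 1, so 2|t| > 2.
Then |1/t + 1/2| < |t + 2|/2, which is < ε when |t + 2| < 2ε.
Take δ = min(1, 2ε). Then 0 < |t + 2| < δ gives both |t + 2| < 1 and |t + 2| < 2ε, so |1/t + 1/2| < ε.

δ = min(1, 2ε)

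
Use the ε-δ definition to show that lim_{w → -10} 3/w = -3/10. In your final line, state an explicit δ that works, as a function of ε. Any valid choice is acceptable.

δ = min(5, (50/3)ε)

Let ε > 0. We seek δ > 0 such that 0 < |w + 10| < δ implies |3/w + 3/10| < ε.
|3/w + 3/10| = 3·|-10 − w|/(10·|w|) = 3|w + 10|/(10|w|).
Restrict δ ≤ 5. Then |w + 10| < 5 gives |w| > 5, so 10|w| > 50.
Then |3/w + 3/10| < 3|w + 10|/50, which is < ε when |w + 10| < (50/3)ε.
Take δ = min(5, (50/3)ε). Then 0 < |w + 10| < δ gives both |w + 10| < 5 and |w + 10| < (50/3)ε, so |3/w + 3/10| < ε.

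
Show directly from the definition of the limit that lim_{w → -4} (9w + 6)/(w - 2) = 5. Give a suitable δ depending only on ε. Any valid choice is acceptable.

Let ε > 0 be given. We want δ > 0 with 0 < |w + 4| < δ ⇒ |(9w + 6)/(w - 2) − 5| < ε.
Combining over a common denominator, (9w + 6)/(w - 2) − 5 = [(9w + 6)·(-6) − (-30)·(w - 2)] / [(-6)·(w - 2)] = -24(w + 4) / ((-6)(w - 2)).
So |(9w + 6)/(w - 2) − 5| = 24|w + 4| / (6·|w − 2|).
Require δ ≤ 3, so |w − 2| ≥ |-6| − |w + 4| > 6 − 3 = 3.
Hence |(9w + 6)/(w - 2) − 5| < 24|w + 4|/(6·3) = (4/3)|w + 4|, which is < ε once |w + 4| < (3/4)ε.
Take δ = min(3, (3/4)ε). Then 0 < |w + 4| < δ forces both bounds, so |(9w + 6)/(w - 2) − 5| < ε.

δ = min(3, (3/4)ε)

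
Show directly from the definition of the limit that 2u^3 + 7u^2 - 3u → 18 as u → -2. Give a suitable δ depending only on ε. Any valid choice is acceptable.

Fix ε > 0. We want δ > 0 such that 0 < |u + 2| < δ implies |(2u^3 + 7u^2 - 3u) − 18| < ε.
(2u^3 + 7u^2 - 3u) − 18 = 2u^3 + 7u^2 - 3u - 18 = (u + 2)(2u^2 + 3u - 9).
So |(2u^3 + 7u^2 - 3u) − 18| = |u + 2|·|2u^2 + 3u - 9|.
Require δ ≤ 1. Then |u + 2| < 1 gives |u| < 3, and by the triangle inequality |2u^2 + 3u - 9| ≤ 2·3^2 + 3·3 + 9 = 36.
Hence |(2u^3 + 7u^2 - 3u) − 18| ≤ 36|u + 2| < ε provided |u + 2| < ε/36.
Choosing δ = min(1, ε/36) ensures both conditions, hence |(2u^3 + 7u^2 - 3u) − 18| < ε.

δ = min(1, ε/36)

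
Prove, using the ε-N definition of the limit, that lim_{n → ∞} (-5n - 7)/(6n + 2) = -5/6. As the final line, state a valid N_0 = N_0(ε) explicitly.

N_0 = (8/9)/ε

Fix ε > 0. For n ≥ 1, |(-5n - 7)/(6n + 2) + 5/6| = |-32|/(6(6n + 2)) = 32/(6(6n + 2)).
Since 6n + 2 ≥ 6n for n ≥ 1, this is ≤ 32/(6·6n) = (8/9)/n.
So |(-5n - 7)/(6n + 2) + 5/6| < ε whenever n > (8/9)/ε.
Take N_0 = (8/9)/ε. If n > N_0 then |(-5n - 7)/(6n + 2) + 5/6| ≤ (8/9)/n < ε.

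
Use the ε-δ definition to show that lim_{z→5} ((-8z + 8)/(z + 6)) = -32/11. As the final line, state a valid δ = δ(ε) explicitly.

δ = min(11/2, (121/112)ε)

Fix ε > 0. We want δ > 0 with 0 < |z − 5| < δ ⇒ |(-8z + 8)/(z + 6) + 32/11| < ε.
Combining over a common denominator, (-8z + 8)/(z + 6) + 32/11 = [(-8z + 8)·11 − (-32)·(z + 6)] / [11·(z + 6)] = -56(z − 5) / (11(z + 6)).
So |(-8z + 8)/(z + 6) + 32/11| = 56|z − 5| / (11·|z + 6|).
Restrict δ ≤ 11/2. Then |z − 5| < 11/2 gives |z + 6| = |(z − 5) + 11| ≥ 11 − 11/2 = 11/2.
Hence |(-8z + 8)/(z + 6) + 32/11| < 56|z − 5|/(11·(11/2)) = (112/121)|z − 5|, which is < ε once |z − 5| < (121/112)ε.
Take δ = min(11/2, (121/112)ε). Then 0 < |z − 5| < δ forces both bounds, so |(-8z + 8)/(z + 6) + 32/11| < ε.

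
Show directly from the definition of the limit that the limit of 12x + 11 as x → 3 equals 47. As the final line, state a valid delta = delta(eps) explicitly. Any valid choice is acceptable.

delta = eps/12

Let eps > 0 be given. We need delta > 0 so that 0 < |x − 3| < delta implies |(12x + 11) − 47| < eps.
Since (12x + 11) − 47 = 12(x − 3), we have |(12x + 11) − 47| = 12|x − 3|.
Thus it suffices that |x − 3| < eps/12.
Choosing delta = eps/12 gives |(12x + 11) − 47| = 12|x − 3| < eps whenever |x − 3| < delta.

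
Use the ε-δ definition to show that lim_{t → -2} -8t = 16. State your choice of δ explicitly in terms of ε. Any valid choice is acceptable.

δ = ε/8

Suppose ε > 0. We need δ > 0 so that 0 < |t + 2| < δ implies |(-8t) − 16| < ε.
|(-8t) − 16| = |-8t - 16| = 8|t + 2|.
Thus it suffices that |t + 2| < ε/8.
Choosing δ = ε/8 gives |(-8t) − 16| = 8|t + 2| < ε whenever |t + 2| < δ.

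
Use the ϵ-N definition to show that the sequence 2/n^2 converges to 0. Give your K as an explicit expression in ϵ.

Let ϵ > 0 be given. For n ≥ 1, |2/n^2 − 0| = 2/n^2.
2/n^2 < ϵ ⇔ n^2 > 2/ϵ ⇔ n > (2/ϵ)^{1/2}.
Take K = (2/ϵ)^{1/2}. Then n > K implies 2/n^2 < ϵ.

K = (2/ϵ)^{1/2}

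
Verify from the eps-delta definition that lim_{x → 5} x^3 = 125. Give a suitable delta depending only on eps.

Suppose eps > 0. We seek delta > 0 with 0 < |x − 5| < delta ⇒ |x^3 − 125| < eps.
Factor: x^3 − 125 = (x − 5)(x^2 + 5x + 25), so |x^3 − 125| = |x − 5|·|x^2 + 5x + 25|.
Restrict delta ≤ 1. Then |x − 5| < 1 gives |x| < 6, so by the triangle inequality |x^2 + 5x + 25| ≤ 6^2 + 5·6 + 25 = 91.
Hence |x^3 − 125| ≤ 91|x − 5|, which is < eps once |x − 5| < eps/91.
Take delta = min(1, eps/91). If 0 < |x − 5| < delta then both bounds hold and |x^3 − 125| ≤ 91|x − 5| < 91·(eps/91) = eps.

delta = min(1, eps/91)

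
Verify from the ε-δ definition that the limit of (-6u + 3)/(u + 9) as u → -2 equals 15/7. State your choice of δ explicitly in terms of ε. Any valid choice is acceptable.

δ = min(7/2, (49/114)ε)

Let ε > 0 be given. We want δ > 0 with 0 < |u + 2| < δ ⇒ |(-6u + 3)/(u + 9) − (15/7)| < ε.
Combining over a common denominator, (-6u + 3)/(u + 9) − (15/7) = [(-6u + 3)·7 − 15·(u + 9)] / [7·(u + 9)] = -57(u + 2) / (7(u + 9)).
So |(-6u + 3)/(u + 9) − (15/7)| = 57|u + 2| / (7·|u + 9|).
Restrict δ ≤ 7/2. Then |u + 2| < 7/2 gives |u + 9| = |(u + 2) + 7| ≥ 7 − 7/2 = 7/2.
Hence |(-6u + 3)/(u + 9) − (15/7)| < 57|u + 2|/(7·(7/2)) = (114/49)|u + 2|, which is < ε once |u + 2| < (49/114)ε.
Take δ = min(7/2, (49/114)ε). Then 0 < |u + 2| < δ forces both bounds, so |(-6u + 3)/(u + 9) − (15/7)| < ε.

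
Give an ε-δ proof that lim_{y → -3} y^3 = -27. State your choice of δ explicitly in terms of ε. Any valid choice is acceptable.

δ = min(1, ε/37)

Suppose ε > 0. We seek δ > 0 with 0 < |y + 3| < δ ⇒ |y^3 + 27| < ε.
Factor: y^3 + 27 = (y + 3)(y^2 - 3y + 9), so |y^3 + 27| = |y + 3|·|y^2 - 3y + 9|.
Restrict δ ≤ 1. Then |y + 3| < 1 gives |y| < 4, so by the triangle inequality |y^2 - 3y + 9| ≤ 4^2 + 3·4 + 9 = 37.
Hence |y^3 + 27| ≤ 37|y + 3|, which is < ε once |y + 3| < ε/37.
Take δ = min(1, ε/37). If 0 < |y + 3| < δ then both bounds hold and |y^3 + 27| ≤ 37|y + 3| < 37·(ε/37) = ε.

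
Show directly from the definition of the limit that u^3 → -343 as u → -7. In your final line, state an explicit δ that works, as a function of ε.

δ = min(1, ε/169)

Fix ε > 0. We seek δ > 0 with 0 < |u + 7| < δ ⇒ |u^3 + 343| < ε.
Factor: u^3 + 343 = (u + 7)(u^2 - 7u + 49), so |u^3 + 343| = |u + 7|·|u^2 - 7u + 49|.
Impose δ ≤ 1 so that |u| < 8; then |u^2 - 7u + 49| ≤ 169.
Hence |u^3 + 343| ≤ 169|u + 7|, which is < ε once |u + 7| < ε/169.
Take δ = min(1, ε/169). If 0 < |u + 7| < δ then both bounds hold and |u^3 + 343| ≤ 169|u + 7| < 169·(ε/169) = ε.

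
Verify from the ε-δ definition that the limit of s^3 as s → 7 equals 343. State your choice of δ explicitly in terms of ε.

Fix ε > 0. We seek δ > 0 with 0 < |s − 7| < δ ⇒ |s^3 − 343| < ε.
Factor: s^3 − 343 = (s − 7)(s^2 + 7s + 49), so |s^3 − 343| = |s − 7|·|s^2 + 7s + 49|.
Impose δ ≤ 1 so that |s| < 8; then |s^2 + 7s + 49| ≤ 169.
Hence |s^3 − 343| ≤ 169|s − 7|, which is < ε once |s − 7| < ε/169.
Take δ = min(1, ε/169). If 0 < |s − 7| < δ then both bounds hold and |s^3 − 343| ≤ 169|s − 7| < 169·(ε/169) = ε.

δ = min(1, ε/169)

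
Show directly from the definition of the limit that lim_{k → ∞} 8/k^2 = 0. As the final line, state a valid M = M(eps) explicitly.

M = (8/eps)^{1/2}

Fix eps > 0. For k ≥ 1, |8/k^2 − 0| = 8/k^2.
8/k^2 < eps ⇔ k^2 > 8/eps ⇔ k > (8/eps)^{1/2}.
Take M = (8/eps)^{1/2}. Then k > M implies 8/k^2 < eps.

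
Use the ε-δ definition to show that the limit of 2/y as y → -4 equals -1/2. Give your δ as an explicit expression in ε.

δ = min(2, 4ε)

Suppose ε > 0. We seek δ > 0 such that 0 < |y + 4| < δ implies |2/y + 1/2| < ε.
|2/y + 1/2| = 2·|-4 − y|/(4·|y|) = 2|y + 4|/(4|y|).
Require δ ≤ 2 so that |y| > 4 − 2 = 2, hence 4|y| > 8.
Then |2/y + 1/2| < 2|y + 4|/8, which is < ε when |y + 4| < 4ε.
Take δ = min(2, 4ε). Then 0 < |y + 4| < δ gives both |y + 4| < 2 and |y + 4| < 4ε, so |2/y + 1/2| < ε.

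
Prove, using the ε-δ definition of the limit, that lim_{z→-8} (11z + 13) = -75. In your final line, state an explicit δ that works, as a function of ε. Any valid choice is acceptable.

δ = ε/11

Let ε > 0. We need δ > 0 so that 0 < |z + 8| < δ implies |(11z + 13) + 75| < ε.
|(11z + 13) + 75| = |11z + 88| = 11|z + 8|.
Thus it suffices that |z + 8| < ε/11.
Choosing δ = ε/11 gives |(11z + 13) + 75| = 11|z + 8| < ε whenever |z + 8| < δ.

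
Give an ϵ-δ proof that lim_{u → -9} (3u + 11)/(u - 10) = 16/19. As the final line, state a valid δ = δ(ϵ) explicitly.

δ = min(19/2, (361/82)ϵ)

Let ϵ > 0 be given. We want δ > 0 with 0 < |u + 9| < δ ⇒ |(3u + 11)/(u - 10) − (16/19)| < ϵ.
Combining over a common denominator, (3u + 11)/(u - 10) − (16/19) = [(3u + 11)·(-19) − (-16)·(u - 10)] / [(-19)·(u - 10)] = -41(u + 9) / ((-19)(u - 10)).
So |(3u + 11)/(u - 10) − (16/19)| = 41|u + 9| / (19·|u − 10|).
Require δ ≤ 19/2, so |u − 10| ≥ |-19| − |u + 9| > 19 − 19/2 = 19/2.
Hence |(3u + 11)/(u - 10) − (16/19)| < 41|u + 9|/(19·(19/2)) = (82/361)|u + 9|, which is < ϵ once |u + 9| < (361/82)ϵ.
Take δ = min(19/2, (361/82)ϵ). Then 0 < |u + 9| < δ forces both bounds, so |(3u + 11)/(u - 10) − (16/19)| < ϵ.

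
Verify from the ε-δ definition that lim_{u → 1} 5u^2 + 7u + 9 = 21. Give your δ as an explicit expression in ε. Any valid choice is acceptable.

Let ε > 0 be given. We want δ > 0 such that 0 < |u − 1| < δ implies |(5u^2 + 7u + 9) − 21| < ε.
(5u^2 + 7u + 9) − 21 = 5u^2 + 7u - 12 = (u − 1)(5u + 12).
So |(5u^2 + 7u + 9) − 21| = |u − 1|·|5u + 12|.
Assume first that |u − 1| < 2, so |u| < 3. Then |5u + 12| ≤ 5·3 + 12 = 27.
Hence |(5u^2 + 7u + 9) − 21| ≤ 27|u − 1| < ε provided |u − 1| < ε/27.
Take δ = min(2, ε/27). Then 0 < |u − 1| < δ gives both |u − 1| < 2 and |u − 1| < ε/27, so |(5u^2 + 7u + 9) − 21| < ε.

δ = min(2, ε/27)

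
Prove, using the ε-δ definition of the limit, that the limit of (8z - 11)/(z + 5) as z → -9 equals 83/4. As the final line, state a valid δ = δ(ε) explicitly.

δ = min(2, (8/51)ε)

Suppose ε > 0. We want δ > 0 with 0 < |z + 9| < δ ⇒ |(8z - 11)/(z + 5) − (83/4)| < ε.
Combining over a common denominator, (8z - 11)/(z + 5) − (83/4) = [(8z - 11)·(-4) − (-83)·(z + 5)] / [(-4)·(z + 5)] = 51(z + 9) / ((-4)(z + 5)).
So |(8z - 11)/(z + 5) − (83/4)| = 51|z + 9| / (4·|z + 5|).
Restrict δ ≤ 2. Then |z + 9| < 2 gives |z + 5| = |(z + 9) + (-4)| ≥ 4 − 2 = 2.
Hence |(8z - 11)/(z + 5) − (83/4)| < 51|z + 9|/(4·2) = (51/8)|z + 9|, which is < ε once |z + 9| < (8/51)ε.
Take δ = min(2, (8/51)ε). Then 0 < |z + 9| < δ forces both bounds, so |(8z - 11)/(z + 5) − (83/4)| < ε.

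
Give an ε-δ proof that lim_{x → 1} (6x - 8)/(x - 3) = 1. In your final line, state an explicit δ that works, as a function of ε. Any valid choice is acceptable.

δ = min(1, (1/5)ε)

Let ε > 0 be given. We want δ > 0 with 0 < |x − 1| < δ ⇒ |(6x - 8)/(x - 3) − 1| < ε.
Combining over a common denominator, (6x - 8)/(x - 3) − 1 = [(6x - 8)·(-2) − (-2)·(x - 3)] / [(-2)·(x - 3)] = -10(x − 1) / ((-2)(x - 3)).
So |(6x - 8)/(x - 3) − 1| = 10|x − 1| / (2·|x − 3|).
Require δ ≤ 1, so |x − 3| ≥ |-2| − |x − 1| > 2 − 1 = 1.
Hence |(6x - 8)/(x - 3) − 1| < 10|x − 1|/(2·1) = 5|x − 1|, which is < ε once |x − 1| < (1/5)ε.
Take δ = min(1, (1/5)ε). Then 0 < |x − 1| < δ forces both bounds, so |(6x - 8)/(x - 3) − 1| < ε.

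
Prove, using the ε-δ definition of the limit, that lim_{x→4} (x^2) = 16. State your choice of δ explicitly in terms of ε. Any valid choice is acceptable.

Suppose ε > 0. We seek δ > 0 with 0 < |x − 4| < δ ⇒ |x^2 − 16| < ε.
Factor: x^2 − 16 = (x − 4)(x + 4), so |x^2 − 16| = |x − 4|·|x + 4|.
Restrict δ ≤ 1. Then |x − 4| < 1 gives |x| < 5, so by the triangle inequality |x + 4| ≤ 5 + 4 = 9.
Hence |x^2 − 16| ≤ 9|x − 4|, which is < ε once |x − 4| < ε/9.
Take δ = min(1, ε/9). If 0 < |x − 4| < δ then both bounds hold and |x^2 − 16| ≤ 9|x − 4| < 9·(ε/9) = ε.

δ = min(1, ε/9)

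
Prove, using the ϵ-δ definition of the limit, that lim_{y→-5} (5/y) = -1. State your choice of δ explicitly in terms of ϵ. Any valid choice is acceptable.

Suppose ϵ > 0. We seek δ > 0 such that 0 < |y + 5| < δ implies |5/y + 1| < ϵ.
|5/y + 1| = 5·|-5 − y|/(5·|y|) = 5|y + 5|/(5|y|).
Restrict δ ≤ 5/2. Then |y + 5| < 5/2 gives |y| > 5/2, so 5|y| > 25/2.
Then |5/y + 1| < 5|y + 5|/(25/2), which is < ϵ when |y + 5| < (5/2)ϵ.
Take δ = min(5/2, (5/2)ϵ). Then 0 < |y + 5| < δ gives both |y + 5| < 5/2 and |y + 5| < (5/2)ϵ, so |5/y + 1| < ϵ.

δ = min(5/2, (5/2)ϵ)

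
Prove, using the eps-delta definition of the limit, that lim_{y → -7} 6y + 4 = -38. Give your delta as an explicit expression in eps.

Let eps > 0. We need delta > 0 so that 0 < |y + 7| < delta implies |(6y + 4) + 38| < eps.
|(6y + 4) + 38| = |6y + 42| = 6|y + 7|.
Thus it suffices that |y + 7| < eps/6.
Choosing delta = eps/6 gives |(6y + 4) + 38| = 6|y + 7| < eps whenever |y + 7| < delta.

delta = eps/6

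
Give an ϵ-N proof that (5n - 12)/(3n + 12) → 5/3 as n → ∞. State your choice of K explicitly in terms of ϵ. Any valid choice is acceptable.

Let ϵ > 0. For n ≥ 1, |(5n - 12)/(3n + 12) − (5/3)| = |-96|/(3(3n + 12)) = 96/(3(3n + 12)).
Since 3n + 12 ≥ 3n for n ≥ 1, this is ≤ 96/(3·3n) = (32/3)/n.
So |(5n - 12)/(3n + 12) − (5/3)| < ϵ whenever n > (32/3)/ϵ.
Take K = (32/3)/ϵ. If n > K then |(5n - 12)/(3n + 12) − (5/3)| ≤ (32/3)/n < ϵ.

K = (32/3)/ϵ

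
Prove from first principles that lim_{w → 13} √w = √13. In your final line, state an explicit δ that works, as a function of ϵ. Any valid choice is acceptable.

δ = min(13, √13·ϵ)

Let ϵ > 0 be given. We want δ > 0 such that 0 < |w − 13| < δ implies |√w − √13| < ϵ.
Rationalise: √w − √13 = (w − 13)/(√w + √13), so |√w − √13| = |w − 13|/(√w + √13).
Restrict δ ≤ 13 so that |w − 13| < 13 forces w > 0, and then √w + √13 > √13.
Hence |√w − √13| < |w − 13|/√13, which is < ϵ once |w − 13| < √13·ϵ.
Take δ = min(13, √13·ϵ). If 0 < |w − 13| < δ then w > 0 and |√w − √13| < |w − 13|/√13 < ϵ.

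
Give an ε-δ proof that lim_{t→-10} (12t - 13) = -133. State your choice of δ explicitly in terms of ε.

Let ε > 0. We need δ > 0 so that 0 < |t + 10| < δ implies |(12t - 13) + 133| < ε.
|(12t - 13) + 133| = |12t + 120| = 12|t + 10|.
So 12|t + 10| < ε exactly when |t + 10| < ε/12.
Take δ = ε/12. If 0 < |t + 10| < δ then |(12t - 13) + 133| = 12|t + 10| < 12·(ε/12) = ε.

δ = ε/12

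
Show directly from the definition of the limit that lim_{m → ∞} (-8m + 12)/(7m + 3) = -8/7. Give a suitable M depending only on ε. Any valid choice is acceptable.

M = (108/49)/ε

Let ε > 0 be given. For m ≥ 1, |(-8m + 12)/(7m + 3) + 8/7| = |108|/(7(7m + 3)) = 108/(7(7m + 3)).
Since 7m + 3 ≥ 7m for m ≥ 1, this is ≤ 108/(7·7m) = (108/49)/m.
So |(-8m + 12)/(7m + 3) + 8/7| < ε whenever m > (108/49)/ε.
Take M = (108/49)/ε. If m > M then |(-8m + 12)/(7m + 3) + 8/7| ≤ (108/49)/m < ε.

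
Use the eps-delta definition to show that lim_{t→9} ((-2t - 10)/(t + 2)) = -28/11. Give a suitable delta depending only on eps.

Suppose eps > 0. We want delta > 0 with 0 < |t − 9| < delta ⇒ |(-2t - 10)/(t + 2) + 28/11| < eps.
Combining over a common denominator, (-2t - 10)/(t + 2) + 28/11 = [(-2t - 10)·11 − (-28)·(t + 2)] / [11·(t + 2)] = 6(t − 9) / (11(t + 2)).
So |(-2t - 10)/(t + 2) + 28/11| = 6|t − 9| / (11·|t + 2|).
Require delta ≤ 11/2, so |t + 2| ≥ |11| − |t − 9| > 11 − 11/2 = 11/2.
Hence |(-2t - 10)/(t + 2) + 28/11| < 6|t − 9|/(11·(11/2)) = (12/121)|t − 9|, which is < eps once |t − 9| < (121/12)eps.
Take delta = min(11/2, (121/12)eps). Then 0 < |t − 9| < delta forces both bounds, so |(-2t - 10)/(t + 2) + 28/11| < eps.

delta = min(11/2, (121/12)eps)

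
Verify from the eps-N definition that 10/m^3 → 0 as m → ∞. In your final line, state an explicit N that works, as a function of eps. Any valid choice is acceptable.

Let eps > 0 be given. For m ≥ 1, |10/m^3 − 0| = 10/m^3.
10/m^3 < eps ⇔ m^3 > 10/eps ⇔ m > (10/eps)^{1/3}.
Take N = (10/eps)^{1/3}. Then m > N implies 10/m^3 < eps.

N = (10/eps)^{1/3}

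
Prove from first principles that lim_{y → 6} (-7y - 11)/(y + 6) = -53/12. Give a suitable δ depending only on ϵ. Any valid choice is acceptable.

Fix ϵ > 0. We want δ > 0 with 0 < |y − 6| < δ ⇒ |(-7y - 11)/(y + 6) + 53/12| < ϵ.
Combining over a common denominator, (-7y - 11)/(y + 6) + 53/12 = [(-7y - 11)·12 − (-53)·(y + 6)] / [12·(y + 6)] = -31(y − 6) / (12(y + 6)).
So |(-7y - 11)/(y + 6) + 53/12| = 31|y − 6| / (12·|y + 6|).
Require δ ≤ 6, so |y + 6| ≥ |12| − |y − 6| > 12 − 6 = 6.
Hence |(-7y - 11)/(y + 6) + 53/12| < 31|y − 6|/(12·6) = (31/72)|y − 6|, which is < ϵ once |y − 6| < (72/31)ϵ.
Take δ = min(6, (72/31)ϵ). Then 0 < |y − 6| < δ forces both bounds, so |(-7y - 11)/(y + 6) + 53/12| < ϵ.

δ = min(6, (72/31)ϵ)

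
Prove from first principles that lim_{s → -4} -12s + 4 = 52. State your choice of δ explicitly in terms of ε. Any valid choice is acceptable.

δ = ε/12

Suppose ε > 0. We need δ > 0 so that 0 < |s + 4| < δ implies |(-12s + 4) − 52| < ε.
Since (-12s + 4) − 52 = -12(s + 4), we have |(-12s + 4) − 52| = 12|s + 4|.
Thus it suffices that |s + 4| < ε/12.
Take δ = ε/12. If 0 < |s + 4| < δ then |(-12s + 4) − 52| = 12|s + 4| < 12·(ε/12) = ε.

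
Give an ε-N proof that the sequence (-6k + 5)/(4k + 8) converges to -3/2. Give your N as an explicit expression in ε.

N = (17/4)/ε

Fix ε > 0. For k ≥ 1, |(-6k + 5)/(4k + 8) + 3/2| = |68|/(4(4k + 8)) = 68/(4(4k + 8)).
Since 4k + 8 ≥ 4k for k ≥ 1, this is ≤ 68/(4·4k) = (17/4)/k.
So |(-6k + 5)/(4k + 8) + 3/2| < ε whenever k > (17/4)/ε.
Take N = (17/4)/ε. If k > N then |(-6k + 5)/(4k + 8) + 3/2| ≤ (17/4)/k < ε.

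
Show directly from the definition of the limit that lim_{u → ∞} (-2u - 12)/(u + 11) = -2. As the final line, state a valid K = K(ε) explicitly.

Suppose ε > 0. We seek K > 0 such that u > K implies |(-2u - 12)/(u + 11) + 2| < ε.
(-2u - 12)/(u + 11) + 2 = ((-2u - 12) − (-2)(u + 11)) / ((u + 11)) = 10/((u + 11)).
For u > 0 we have u + 11 > u, so |(-2u - 12)/(u + 11) + 2| = 10/((u + 11)) < 10/(u) = 10/u.
Thus |(-2u - 12)/(u + 11) + 2| < ε whenever u > 10/ε.
Take K = 10/ε. If u > K then |(-2u - 12)/(u + 11) + 2| < 10/u < ε.

K = 10/ε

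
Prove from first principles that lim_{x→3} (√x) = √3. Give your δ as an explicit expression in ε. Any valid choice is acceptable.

Let ε > 0 be given. We want δ > 0 such that 0 < |x − 3| < δ implies |√x − √3| < ε.
Multiplying by the conjugate, |√x − √3| = |x − 3|/(√x + √3).
Restrict δ ≤ 3 so that |x − 3| < 3 forces x > 0, and then √x + √3 > √3.
Hence |√x − √3| < |x − 3|/√3, which is < ε once |x − 3| < √3·ε.
Take δ = min(3, √3·ε). If 0 < |x − 3| < δ then x > 0 and |√x − √3| < |x − 3|/√3 < ε.

δ = min(3, √3·ε)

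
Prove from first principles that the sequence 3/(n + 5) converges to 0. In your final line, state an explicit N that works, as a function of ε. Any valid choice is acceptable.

Let ε > 0 be given. For n ≥ 1, |3/(n + 5) − 0| = 3/(n + 5) ≤ 3/n.
We need 3/n < ε, i.e. n > 3/ε.
Take N = 3/ε. If n > N then |3/(n + 5)| ≤ 3/n < ε.

N = 3/ε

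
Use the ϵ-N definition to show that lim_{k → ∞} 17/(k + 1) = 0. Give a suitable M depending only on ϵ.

M = 17/ϵ

Fix ϵ > 0. For k ≥ 1, |17/(k + 1) − 0| = 17/(k + 1) ≤ 17/k.
We need 17/k < ϵ, i.e. k > 17/ϵ.
Take M = 17/ϵ. If k > M then |17/(k + 1)| ≤ 17/k < ϵ.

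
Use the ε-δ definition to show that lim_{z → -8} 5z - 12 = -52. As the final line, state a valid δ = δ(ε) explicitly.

Suppose ε > 0. We need δ > 0 so that 0 < |z + 8| < δ implies |(5z - 12) + 52| < ε.
Since (5z - 12) + 52 = 5(z + 8), we have |(5z - 12) + 52| = 5|z + 8|.
So 5|z + 8| < ε exactly when |z + 8| < ε/5.
Take δ = ε/5. If 0 < |z + 8| < δ then |(5z - 12) + 52| = 5|z + 8| < 5·(ε/5) = ε.

δ = ε/5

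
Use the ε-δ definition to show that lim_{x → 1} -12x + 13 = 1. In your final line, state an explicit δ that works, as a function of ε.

Suppose ε > 0. We need δ > 0 so that 0 < |x − 1| < δ implies |(-12x + 13) − 1| < ε.
|(-12x + 13) − 1| = |-12x + 12| = 12|x − 1|.
Thus it suffices that |x − 1| < ε/12.
Choosing δ = ε/12 gives |(-12x + 13) − 1| = 12|x − 1| < ε whenever |x − 1| < δ.

δ = ε/12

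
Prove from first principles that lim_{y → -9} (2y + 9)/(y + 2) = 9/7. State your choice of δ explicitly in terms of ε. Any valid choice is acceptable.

Fix ε > 0. We want δ > 0 with 0 < |y + 9| < δ ⇒ |(2y + 9)/(y + 2) − (9/7)| < ε.
Combining over a common denominator, (2y + 9)/(y + 2) − (9/7) = [(2y + 9)·(-7) − (-9)·(y + 2)] / [(-7)·(y + 2)] = -5(y + 9) / ((-7)(y + 2)).
So |(2y + 9)/(y + 2) − (9/7)| = 5|y + 9| / (7·|y + 2|).
Restrict δ ≤ 7/2. Then |y + 9| < 7/2 gives |y + 2| = |(y + 9) + (-7)| ≥ 7 − 7/2 = 7/2.
Hence |(2y + 9)/(y + 2) − (9/7)| < 5|y + 9|/(7·(7/2)) = (10/49)|y + 9|, which is < ε once |y + 9| < (49/10)ε.
Take δ = min(7/2, (49/10)ε). Then 0 < |y + 9| < δ forces both bounds, so |(2y + 9)/(y + 2) − (9/7)| < ε.

δ = min(7/2, (49/10)ε)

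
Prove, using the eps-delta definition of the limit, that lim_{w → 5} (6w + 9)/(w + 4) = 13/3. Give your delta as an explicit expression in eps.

Fix eps > 0. We want delta > 0 with 0 < |w − 5| < delta ⇒ |(6w + 9)/(w + 4) − (13/3)| < eps.
Combining over a common denominator, (6w + 9)/(w + 4) − (13/3) = [(6w + 9)·9 − 39·(w + 4)] / [9·(w + 4)] = 15(w − 5) / (9(w + 4)).
So |(6w + 9)/(w + 4) − (13/3)| = 15|w − 5| / (9·|w + 4|).
Restrict delta ≤ 9/2. Then |w − 5| < 9/2 gives |w + 4| = |(w − 5) + 9| ≥ 9 − 9/2 = 9/2.
Hence |(6w + 9)/(w + 4) − (13/3)| < 15|w − 5|/(9·(9/2)) = (10/27)|w − 5|, which is < eps once |w − 5| < (27/10)eps.
Take delta = min(9/2, (27/10)eps). Then 0 < |w − 5| < delta forces both bounds, so |(6w + 9)/(w + 4) − (13/3)| < eps.

delta = min(9/2, (27/10)eps)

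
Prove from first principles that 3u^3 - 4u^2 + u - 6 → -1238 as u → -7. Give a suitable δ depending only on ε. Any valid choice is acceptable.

δ = min(1, ε/568)

Fix ε > 0. We want δ > 0 such that 0 < |u + 7| < δ implies |(3u^3 - 4u^2 + u - 6) + 1238| < ε.
(3u^3 - 4u^2 + u - 6) + 1238 = 3u^3 - 4u^2 + u + 1232 = (u + 7)(3u^2 - 25u + 176).
So |(3u^3 - 4u^2 + u - 6) + 1238| = |u + 7|·|3u^2 - 25u + 176|.
Assume first that |u + 7| < 1, so |u| < 8. Then |3u^2 - 25u + 176| ≤ 3·8^2 + 25·8 + 176 = 568.
Hence |(3u^3 - 4u^2 + u - 6) + 1238| ≤ 568|u + 7| < ε provided |u + 7| < ε/568.
Take δ = min(1, ε/568). Then 0 < |u + 7| < δ gives both |u + 7| < 1 and |u + 7| < ε/568, so |(3u^3 - 4u^2 + u - 6) + 1238| < ε.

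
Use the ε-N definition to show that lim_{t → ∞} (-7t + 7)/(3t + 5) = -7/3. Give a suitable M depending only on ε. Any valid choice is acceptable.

M = (56/9)/ε

Let ε > 0. We seek M > 0 such that t > M implies |(-7t + 7)/(3t + 5) + 7/3| < ε.
(-7t + 7)/(3t + 5) + 7/3 = (3(-7t + 7) − (-7)(3t + 5)) / (3(3t + 5)) = 56/(3(3t + 5)).
For t > 0 we have 3t + 5 > 3t, so |(-7t + 7)/(3t + 5) + 7/3| = 56/(3(3t + 5)) < 56/(3·3t) = (56/9)/t.
Thus |(-7t + 7)/(3t + 5) + 7/3| < ε whenever t > (56/9)/ε.
Take M = (56/9)/ε. If t > M then |(-7t + 7)/(3t + 5) + 7/3| < (56/9)/t < ε.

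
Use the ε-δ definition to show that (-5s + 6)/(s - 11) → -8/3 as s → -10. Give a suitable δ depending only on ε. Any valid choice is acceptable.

δ = min(21/2, (9/2)ε)

Suppose ε > 0. We want δ > 0 with 0 < |s + 10| < δ ⇒ |(-5s + 6)/(s - 11) + 8/3| < ε.
Combining over a common denominator, (-5s + 6)/(s - 11) + 8/3 = [(-5s + 6)·(-21) − 56·(s - 11)] / [(-21)·(s - 11)] = 49(s + 10) / ((-21)(s - 11)).
So |(-5s + 6)/(s - 11) + 8/3| = 49|s + 10| / (21·|s − 11|).
Restrict δ ≤ 21/2. Then |s + 10| < 21/2 gives |s − 11| = |(s + 10) + (-21)| ≥ 21 − 21/2 = 21/2.
Hence |(-5s + 6)/(s - 11) + 8/3| < 49|s + 10|/(21·(21/2)) = (2/9)|s + 10|, which is < ε once |s + 10| < (9/2)ε.
Take δ = min(21/2, (9/2)ε). Then 0 < |s + 10| < δ forces both bounds, so |(-5s + 6)/(s - 11) + 8/3| < ε.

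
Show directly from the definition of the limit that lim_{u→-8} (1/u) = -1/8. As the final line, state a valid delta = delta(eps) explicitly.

Suppose eps > 0. We seek delta > 0 such that 0 < |u + 8| < delta implies |1/u + 1/8| < eps.
|1/u + 1/8| = |-8 − u|/(8·|u|) = |u + 8|/(8|u|).
Require delta ≤ 4 so that |u| > 8 − 4 = 4, hence 8|u| > 32.
Then |1/u + 1/8| < |u + 8|/32, which is < eps when |u + 8| < 32eps.
Take delta = min(4, 32eps). Then 0 < |u + 8| < delta gives both |u + 8| < 4 and |u + 8| < 32eps, so |1/u + 1/8| < eps.

delta = min(4, 32eps)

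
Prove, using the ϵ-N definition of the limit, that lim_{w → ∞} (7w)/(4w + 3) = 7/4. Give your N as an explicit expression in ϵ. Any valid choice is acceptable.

Let ϵ > 0. We seek N > 0 such that w > N implies |(7w)/(4w + 3) − (7/4)| < ϵ.
(7w)/(4w + 3) − (7/4) = (4(7w) − 7(4w + 3)) / (4(4w + 3)) = -21/(4(4w + 3)).
For w > 0 we have 4w + 3 > 4w, so |(7w)/(4w + 3) − (7/4)| = 21/(4(4w + 3)) < 21/(4·4w) = (21/16)/w.
Thus |(7w)/(4w + 3) − (7/4)| < ϵ whenever w > (21/16)/ϵ.
Take N = (21/16)/ϵ. If w > N then |(7w)/(4w + 3) − (7/4)| < (21/16)/w < ϵ.

N = (21/16)/ϵ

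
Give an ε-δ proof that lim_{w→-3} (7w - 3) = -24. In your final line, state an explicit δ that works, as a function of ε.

Suppose ε > 0. We need δ > 0 so that 0 < |w + 3| < δ implies |(7w - 3) + 24| < ε.
Since (7w - 3) + 24 = 7(w + 3), we have |(7w - 3) + 24| = 7|w + 3|.
Thus it suffices that |w + 3| < ε/7.
Take δ = ε/7. If 0 < |w + 3| < δ then |(7w - 3) + 24| = 7|w + 3| < 7·(ε/7) = ε.

δ = ε/7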